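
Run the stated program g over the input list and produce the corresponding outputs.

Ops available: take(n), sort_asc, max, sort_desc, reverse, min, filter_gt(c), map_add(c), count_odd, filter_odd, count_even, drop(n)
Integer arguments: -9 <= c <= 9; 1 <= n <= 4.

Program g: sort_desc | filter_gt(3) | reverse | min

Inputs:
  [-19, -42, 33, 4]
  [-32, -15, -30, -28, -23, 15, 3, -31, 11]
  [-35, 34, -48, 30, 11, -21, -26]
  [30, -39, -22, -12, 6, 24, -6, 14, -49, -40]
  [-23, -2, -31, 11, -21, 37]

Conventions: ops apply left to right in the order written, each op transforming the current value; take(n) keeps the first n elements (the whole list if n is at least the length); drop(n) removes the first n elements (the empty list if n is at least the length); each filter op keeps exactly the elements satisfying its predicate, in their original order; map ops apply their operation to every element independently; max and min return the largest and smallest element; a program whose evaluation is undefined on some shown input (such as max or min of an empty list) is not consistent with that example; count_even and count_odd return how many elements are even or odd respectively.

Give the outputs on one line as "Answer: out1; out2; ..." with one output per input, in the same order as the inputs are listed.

4; 11; 11; 6; 11

Execution, op by op:
  [-19, -42, 33, 4] -> [33, 4, -19, -42] -> [33, 4] -> [4, 33] -> 4
  [-32, -15, -30, -28, -23, 15, 3, -31, 11] -> [15, 11, 3, -15, -23, -28, -30, -31, -32] -> [15, 11] -> [11, 15] -> 11
  [-35, 34, -48, 30, 11, -21, -26] -> [34, 30, 11, -21, -26, -35, -48] -> [34, 30, 11] -> [11, 30, 34] -> 11
  [30, -39, -22, -12, 6, 24, -6, 14, -49, -40] -> [30, 24, 14, 6, -6, -12, -22, -39, -40, -49] -> [30, 24, 14, 6] -> [6, 14, 24, 30] -> 6
  [-23, -2, -31, 11, -21, 37] -> [37, 11, -2, -21, -23, -31] -> [37, 11] -> [11, 37] -> 11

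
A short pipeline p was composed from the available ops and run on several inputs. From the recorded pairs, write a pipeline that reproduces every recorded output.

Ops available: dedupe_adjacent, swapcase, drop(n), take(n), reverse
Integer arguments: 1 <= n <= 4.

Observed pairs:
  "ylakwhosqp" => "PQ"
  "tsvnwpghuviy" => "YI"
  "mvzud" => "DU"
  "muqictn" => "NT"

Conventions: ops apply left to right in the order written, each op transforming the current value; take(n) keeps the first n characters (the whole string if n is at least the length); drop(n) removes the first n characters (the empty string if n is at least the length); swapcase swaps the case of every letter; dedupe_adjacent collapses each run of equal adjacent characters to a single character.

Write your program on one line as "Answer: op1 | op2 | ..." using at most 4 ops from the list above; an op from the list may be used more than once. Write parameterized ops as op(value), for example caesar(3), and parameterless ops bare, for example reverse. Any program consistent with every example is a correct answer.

reverse | swapcase | take(3) | take(2)

Check, running the answer program on each example:
  "ylakwhosqp" -> "pqsohwkaly" -> "PQSOHWKALY" -> "PQS" -> "PQ"
  "tsvnwpghuviy" -> "yivuhgpwnvst" -> "YIVUHGPWNVST" -> "YIV" -> "YI"
  "mvzud" -> "duzvm" -> "DUZVM" -> "DUZ" -> "DU"
  "muqictn" -> "ntciqum" -> "NTCIQUM" -> "NTC" -> "NT"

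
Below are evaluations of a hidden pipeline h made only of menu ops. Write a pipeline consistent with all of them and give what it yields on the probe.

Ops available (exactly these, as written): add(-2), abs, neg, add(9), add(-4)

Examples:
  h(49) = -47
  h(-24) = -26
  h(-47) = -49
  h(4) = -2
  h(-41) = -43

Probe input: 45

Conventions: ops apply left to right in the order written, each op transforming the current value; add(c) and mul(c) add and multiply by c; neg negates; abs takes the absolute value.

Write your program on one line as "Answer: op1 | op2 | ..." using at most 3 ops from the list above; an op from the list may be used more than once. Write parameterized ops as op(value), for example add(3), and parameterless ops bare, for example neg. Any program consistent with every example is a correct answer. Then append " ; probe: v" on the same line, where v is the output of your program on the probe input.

add(-2) | abs | neg ; probe: -43

Check, running the answer program on each example:
  49 -> 47 -> 47 -> -47
  -24 -> -26 -> 26 -> -26
  -47 -> -49 -> 49 -> -49
  4 -> 2 -> 2 -> -2
  -41 -> -43 -> 43 -> -43
  probe: 45 -> 43 -> 43 -> -43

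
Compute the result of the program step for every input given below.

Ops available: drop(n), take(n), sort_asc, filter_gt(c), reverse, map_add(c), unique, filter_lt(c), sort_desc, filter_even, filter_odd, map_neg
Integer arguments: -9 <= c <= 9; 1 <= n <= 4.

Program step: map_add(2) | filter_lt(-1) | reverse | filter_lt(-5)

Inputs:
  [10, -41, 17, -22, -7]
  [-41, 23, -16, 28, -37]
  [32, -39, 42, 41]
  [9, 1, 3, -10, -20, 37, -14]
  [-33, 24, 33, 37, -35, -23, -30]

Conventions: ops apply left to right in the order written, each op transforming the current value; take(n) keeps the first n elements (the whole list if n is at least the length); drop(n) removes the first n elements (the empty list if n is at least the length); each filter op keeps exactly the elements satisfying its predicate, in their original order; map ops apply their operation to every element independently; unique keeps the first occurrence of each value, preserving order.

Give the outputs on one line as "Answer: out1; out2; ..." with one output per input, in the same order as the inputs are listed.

Execution, op by op:
  [10, -41, 17, -22, -7] -> [12, -39, 19, -20, -5] -> [-39, -20, -5] -> [-5, -20, -39] -> [-20, -39]
  [-41, 23, -16, 28, -37] -> [-39, 25, -14, 30, -35] -> [-39, -14, -35] -> [-35, -14, -39] -> [-35, -14, -39]
  [32, -39, 42, 41] -> [34, -37, 44, 43] -> [-37] -> [-37] -> [-37]
  [9, 1, 3, -10, -20, 37, -14] -> [11, 3, 5, -8, -18, 39, -12] -> [-8, -18, -12] -> [-12, -18, -8] -> [-12, -18, -8]
  [-33, 24, 33, 37, -35, -23, -30] -> [-31, 26, 35, 39, -33, -21, -28] -> [-31, -33, -21, -28] -> [-28, -21, -33, -31] -> [-28, -21, -33, -31]

[-20, -39]; [-35, -14, -39]; [-37]; [-12, -18, -8]; [-28, -21, -33, -31]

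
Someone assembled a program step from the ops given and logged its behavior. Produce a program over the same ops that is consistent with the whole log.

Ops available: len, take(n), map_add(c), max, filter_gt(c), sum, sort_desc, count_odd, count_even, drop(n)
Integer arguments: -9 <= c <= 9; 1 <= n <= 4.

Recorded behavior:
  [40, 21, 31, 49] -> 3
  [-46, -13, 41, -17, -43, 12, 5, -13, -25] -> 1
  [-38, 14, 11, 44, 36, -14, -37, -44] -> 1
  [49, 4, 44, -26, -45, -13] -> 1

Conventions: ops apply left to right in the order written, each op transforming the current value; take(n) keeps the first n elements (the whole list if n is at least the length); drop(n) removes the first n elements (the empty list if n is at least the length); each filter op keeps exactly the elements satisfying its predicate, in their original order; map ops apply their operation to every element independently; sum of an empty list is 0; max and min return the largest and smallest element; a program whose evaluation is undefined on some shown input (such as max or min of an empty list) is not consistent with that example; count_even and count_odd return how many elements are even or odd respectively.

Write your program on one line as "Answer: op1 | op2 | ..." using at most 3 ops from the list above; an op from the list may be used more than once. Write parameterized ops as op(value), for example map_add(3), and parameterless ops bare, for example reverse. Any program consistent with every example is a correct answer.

take(4) | filter_gt(8) | count_odd

Check, running the answer program on each example:
  [40, 21, 31, 49] -> [40, 21, 31, 49] -> [40, 21, 31, 49] -> 3
  [-46, -13, 41, -17, -43, 12, 5, -13, -25] -> [-46, -13, 41, -17] -> [41] -> 1
  [-38, 14, 11, 44, 36, -14, -37, -44] -> [-38, 14, 11, 44] -> [14, 11, 44] -> 1
  [49, 4, 44, -26, -45, -13] -> [49, 4, 44, -26] -> [49, 44] -> 1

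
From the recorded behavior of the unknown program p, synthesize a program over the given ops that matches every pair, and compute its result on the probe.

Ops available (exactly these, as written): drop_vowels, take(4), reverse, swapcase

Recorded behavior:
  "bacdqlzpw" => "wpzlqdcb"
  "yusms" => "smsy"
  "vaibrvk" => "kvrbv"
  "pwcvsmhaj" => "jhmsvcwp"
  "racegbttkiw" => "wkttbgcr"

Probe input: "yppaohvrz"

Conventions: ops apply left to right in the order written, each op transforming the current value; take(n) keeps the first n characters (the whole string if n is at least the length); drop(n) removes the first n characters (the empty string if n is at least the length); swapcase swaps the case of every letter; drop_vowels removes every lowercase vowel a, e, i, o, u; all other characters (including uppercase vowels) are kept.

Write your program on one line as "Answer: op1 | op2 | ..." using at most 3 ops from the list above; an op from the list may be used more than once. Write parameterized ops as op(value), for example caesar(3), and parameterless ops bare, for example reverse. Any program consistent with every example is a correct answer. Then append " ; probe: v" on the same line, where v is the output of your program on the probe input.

reverse | drop_vowels ; probe: "zrvhppy"

Check, running the answer program on each example:
  "bacdqlzpw" -> "wpzlqdcab" -> "wpzlqdcb"
  "yusms" -> "smsuy" -> "smsy"
  "vaibrvk" -> "kvrbiav" -> "kvrbv"
  "pwcvsmhaj" -> "jahmsvcwp" -> "jhmsvcwp"
  "racegbttkiw" -> "wikttbgecar" -> "wkttbgcr"
  probe: "yppaohvrz" -> "zrvhoappy" -> "zrvhppy"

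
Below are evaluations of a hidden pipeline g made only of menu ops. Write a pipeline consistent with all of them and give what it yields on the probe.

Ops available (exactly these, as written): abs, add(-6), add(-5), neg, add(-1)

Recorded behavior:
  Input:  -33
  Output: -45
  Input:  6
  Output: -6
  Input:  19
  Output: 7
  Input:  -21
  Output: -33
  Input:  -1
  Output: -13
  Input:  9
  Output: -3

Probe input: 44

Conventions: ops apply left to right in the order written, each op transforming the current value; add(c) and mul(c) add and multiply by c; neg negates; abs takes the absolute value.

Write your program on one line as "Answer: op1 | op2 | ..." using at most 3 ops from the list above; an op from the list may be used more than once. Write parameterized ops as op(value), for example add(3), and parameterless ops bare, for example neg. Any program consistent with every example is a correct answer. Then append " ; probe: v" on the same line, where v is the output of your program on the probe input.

add(-1) | add(-5) | add(-6) ; probe: 32

Check, running the answer program on each example:
  -33 -> -34 -> -39 -> -45
  6 -> 5 -> 0 -> -6
  19 -> 18 -> 13 -> 7
  -21 -> -22 -> -27 -> -33
  -1 -> -2 -> -7 -> -13
  9 -> 8 -> 3 -> -3
  probe: 44 -> 43 -> 38 -> 32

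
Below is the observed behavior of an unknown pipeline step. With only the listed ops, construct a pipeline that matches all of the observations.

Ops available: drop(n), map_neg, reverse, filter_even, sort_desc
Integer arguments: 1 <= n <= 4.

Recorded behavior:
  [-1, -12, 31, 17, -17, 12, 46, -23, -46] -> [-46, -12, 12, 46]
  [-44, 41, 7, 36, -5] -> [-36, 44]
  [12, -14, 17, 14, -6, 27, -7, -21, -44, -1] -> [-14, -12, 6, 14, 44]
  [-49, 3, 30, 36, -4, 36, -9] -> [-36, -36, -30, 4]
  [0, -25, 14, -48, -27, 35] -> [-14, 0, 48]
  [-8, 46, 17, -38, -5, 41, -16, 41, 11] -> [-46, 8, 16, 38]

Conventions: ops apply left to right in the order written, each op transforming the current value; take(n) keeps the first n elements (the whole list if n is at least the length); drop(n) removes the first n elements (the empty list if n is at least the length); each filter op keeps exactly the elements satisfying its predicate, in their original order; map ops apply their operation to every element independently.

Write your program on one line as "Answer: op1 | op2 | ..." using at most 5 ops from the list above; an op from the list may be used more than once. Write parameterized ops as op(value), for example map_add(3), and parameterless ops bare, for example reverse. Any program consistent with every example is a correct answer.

reverse | sort_desc | filter_even | map_neg

Check, running the answer program on each example:
  [-1, -12, 31, 17, -17, 12, 46, -23, -46] -> [-46, -23, 46, 12, -17, 17, 31, -12, -1] -> [46, 31, 17, 12, -1, -12, -17, -23, -46] -> [46, 12, -12, -46] -> [-46, -12, 12, 46]
  [-44, 41, 7, 36, -5] -> [-5, 36, 7, 41, -44] -> [41, 36, 7, -5, -44] -> [36, -44] -> [-36, 44]
  [12, -14, 17, 14, -6, 27, -7, -21, -44, -1] -> [-1, -44, -21, -7, 27, -6, 14, 17, -14, 12] -> [27, 17, 14, 12, -1, -6, -7, -14, -21, -44] -> [14, 12, -6, -14, -44] -> [-14, -12, 6, 14, 44]
  [-49, 3, 30, 36, -4, 36, -9] -> [-9, 36, -4, 36, 30, 3, -49] -> [36, 36, 30, 3, -4, -9, -49] -> [36, 36, 30, -4] -> [-36, -36, -30, 4]
  [0, -25, 14, -48, -27, 35] -> [35, -27, -48, 14, -25, 0] -> [35, 14, 0, -25, -27, -48] -> [14, 0, -48] -> [-14, 0, 48]
  [-8, 46, 17, -38, -5, 41, -16, 41, 11] -> [11, 41, -16, 41, -5, -38, 17, 46, -8] -> [46, 41, 41, 17, 11, -5, -8, -16, -38] -> [46, -8, -16, -38] -> [-46, 8, 16, 38]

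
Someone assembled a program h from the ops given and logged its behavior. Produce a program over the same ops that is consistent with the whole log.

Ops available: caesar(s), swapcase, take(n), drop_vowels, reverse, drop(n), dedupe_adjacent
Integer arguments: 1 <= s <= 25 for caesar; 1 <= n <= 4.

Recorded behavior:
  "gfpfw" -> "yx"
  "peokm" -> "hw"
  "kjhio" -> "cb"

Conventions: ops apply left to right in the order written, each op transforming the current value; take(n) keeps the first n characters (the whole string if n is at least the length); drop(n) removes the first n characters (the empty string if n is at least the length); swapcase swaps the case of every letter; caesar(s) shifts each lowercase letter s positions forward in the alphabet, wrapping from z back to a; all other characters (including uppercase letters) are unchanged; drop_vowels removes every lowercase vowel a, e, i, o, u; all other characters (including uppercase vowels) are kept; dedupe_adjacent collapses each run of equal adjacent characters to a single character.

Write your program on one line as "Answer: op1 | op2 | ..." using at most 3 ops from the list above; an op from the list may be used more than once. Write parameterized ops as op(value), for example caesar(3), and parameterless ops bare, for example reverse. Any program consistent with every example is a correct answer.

caesar(11) | caesar(7) | take(2)

Check, running the answer program on each example:
  "gfpfw" -> "rqaqh" -> "yxhxo" -> "yx"
  "peokm" -> "apzvx" -> "hwgce" -> "hw"
  "kjhio" -> "vustz" -> "cbzag" -> "cb"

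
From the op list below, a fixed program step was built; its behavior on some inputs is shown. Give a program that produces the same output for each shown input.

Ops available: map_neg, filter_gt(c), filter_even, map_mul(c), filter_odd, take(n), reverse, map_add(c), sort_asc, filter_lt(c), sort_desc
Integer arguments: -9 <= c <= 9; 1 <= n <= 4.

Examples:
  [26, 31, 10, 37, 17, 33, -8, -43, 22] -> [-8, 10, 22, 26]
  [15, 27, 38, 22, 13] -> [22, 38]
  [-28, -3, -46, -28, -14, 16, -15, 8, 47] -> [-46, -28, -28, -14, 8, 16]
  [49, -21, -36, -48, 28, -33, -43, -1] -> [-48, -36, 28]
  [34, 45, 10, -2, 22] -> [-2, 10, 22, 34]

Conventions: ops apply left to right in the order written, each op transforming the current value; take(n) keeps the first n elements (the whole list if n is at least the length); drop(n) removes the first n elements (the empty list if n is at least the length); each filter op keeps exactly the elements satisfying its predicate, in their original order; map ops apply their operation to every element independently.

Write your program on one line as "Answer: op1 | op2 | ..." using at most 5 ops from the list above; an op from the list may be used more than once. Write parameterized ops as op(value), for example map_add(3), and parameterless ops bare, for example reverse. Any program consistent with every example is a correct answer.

map_add(-7) | sort_desc | map_add(7) | reverse | filter_even

Check, running the answer program on each example:
  [26, 31, 10, 37, 17, 33, -8, -43, 22] -> [19, 24, 3, 30, 10, 26, -15, -50, 15] -> [30, 26, 24, 19, 15, 10, 3, -15, -50] -> [37, 33, 31, 26, 22, 17, 10, -8, -43] -> [-43, -8, 10, 17, 22, 26, 31, 33, 37] -> [-8, 10, 22, 26]
  [15, 27, 38, 22, 13] -> [8, 20, 31, 15, 6] -> [31, 20, 15, 8, 6] -> [38, 27, 22, 15, 13] -> [13, 15, 22, 27, 38] -> [22, 38]
  [-28, -3, -46, -28, -14, 16, -15, 8, 47] -> [-35, -10, -53, -35, -21, 9, -22, 1, 40] -> [40, 9, 1, -10, -21, -22, -35, -35, -53] -> [47, 16, 8, -3, -14, -15, -28, -28, -46] -> [-46, -28, -28, -15, -14, -3, 8, 16, 47] -> [-46, -28, -28, -14, 8, 16]
  [49, -21, -36, -48, 28, -33, -43, -1] -> [42, -28, -43, -55, 21, -40, -50, -8] -> [42, 21, -8, -28, -40, -43, -50, -55] -> [49, 28, -1, -21, -33, -36, -43, -48] -> [-48, -43, -36, -33, -21, -1, 28, 49] -> [-48, -36, 28]
  [34, 45, 10, -2, 22] -> [27, 38, 3, -9, 15] -> [38, 27, 15, 3, -9] -> [45, 34, 22, 10, -2] -> [-2, 10, 22, 34, 45] -> [-2, 10, 22, 34]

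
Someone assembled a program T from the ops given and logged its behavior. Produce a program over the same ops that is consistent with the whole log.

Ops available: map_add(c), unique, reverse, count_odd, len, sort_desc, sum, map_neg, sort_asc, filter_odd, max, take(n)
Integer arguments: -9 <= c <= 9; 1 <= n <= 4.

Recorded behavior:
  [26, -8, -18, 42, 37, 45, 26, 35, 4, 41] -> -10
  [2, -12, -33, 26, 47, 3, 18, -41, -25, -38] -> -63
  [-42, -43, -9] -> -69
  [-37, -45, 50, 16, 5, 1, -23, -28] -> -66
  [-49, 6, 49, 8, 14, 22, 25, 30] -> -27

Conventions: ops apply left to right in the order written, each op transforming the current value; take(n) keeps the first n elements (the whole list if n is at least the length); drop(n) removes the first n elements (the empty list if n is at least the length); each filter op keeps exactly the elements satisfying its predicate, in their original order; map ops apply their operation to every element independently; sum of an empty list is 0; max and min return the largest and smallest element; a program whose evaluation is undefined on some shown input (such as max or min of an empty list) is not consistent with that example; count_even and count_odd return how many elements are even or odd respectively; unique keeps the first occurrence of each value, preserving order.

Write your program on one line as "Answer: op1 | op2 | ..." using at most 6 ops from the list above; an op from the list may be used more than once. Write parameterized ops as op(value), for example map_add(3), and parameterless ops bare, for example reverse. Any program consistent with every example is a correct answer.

sort_asc | map_add(7) | take(2) | map_add(1) | sum

Check, running the answer program on each example:
  [26, -8, -18, 42, 37, 45, 26, 35, 4, 41] -> [-18, -8, 4, 26, 26, 35, 37, 41, 42, 45] -> [-11, -1, 11, 33, 33, 42, 44, 48, 49, 52] -> [-11, -1] -> [-10, 0] -> -10
  [2, -12, -33, 26, 47, 3, 18, -41, -25, -38] -> [-41, -38, -33, -25, -12, 2, 3, 18, 26, 47] -> [-34, -31, -26, -18, -5, 9, 10, 25, 33, 54] -> [-34, -31] -> [-33, -30] -> -63
  [-42, -43, -9] -> [-43, -42, -9] -> [-36, -35, -2] -> [-36, -35] -> [-35, -34] -> -69
  [-37, -45, 50, 16, 5, 1, -23, -28] -> [-45, -37, -28, -23, 1, 5, 16, 50] -> [-38, -30, -21, -16, 8, 12, 23, 57] -> [-38, -30] -> [-37, -29] -> -66
  [-49, 6, 49, 8, 14, 22, 25, 30] -> [-49, 6, 8, 14, 22, 25, 30, 49] -> [-42, 13, 15, 21, 29, 32, 37, 56] -> [-42, 13] -> [-41, 14] -> -27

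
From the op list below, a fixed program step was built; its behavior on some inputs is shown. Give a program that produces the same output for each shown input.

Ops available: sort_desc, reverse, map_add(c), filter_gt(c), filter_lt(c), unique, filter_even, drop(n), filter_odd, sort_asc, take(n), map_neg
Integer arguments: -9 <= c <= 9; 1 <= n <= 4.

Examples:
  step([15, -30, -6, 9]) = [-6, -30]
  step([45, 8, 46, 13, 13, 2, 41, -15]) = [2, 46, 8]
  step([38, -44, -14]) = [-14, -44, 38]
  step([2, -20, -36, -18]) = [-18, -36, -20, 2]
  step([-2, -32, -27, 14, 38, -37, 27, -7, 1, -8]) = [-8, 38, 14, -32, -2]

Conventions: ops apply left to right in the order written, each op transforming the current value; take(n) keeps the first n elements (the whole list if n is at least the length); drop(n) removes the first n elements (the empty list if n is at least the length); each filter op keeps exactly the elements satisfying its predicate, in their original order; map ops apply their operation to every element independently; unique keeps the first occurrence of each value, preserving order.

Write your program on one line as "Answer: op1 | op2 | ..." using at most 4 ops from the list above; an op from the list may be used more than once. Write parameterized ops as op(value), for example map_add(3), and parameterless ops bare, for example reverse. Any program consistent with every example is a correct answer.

map_neg | filter_even | map_neg | reverse

Check, running the answer program on each example:
  [15, -30, -6, 9] -> [-15, 30, 6, -9] -> [30, 6] -> [-30, -6] -> [-6, -30]
  [45, 8, 46, 13, 13, 2, 41, -15] -> [-45, -8, -46, -13, -13, -2, -41, 15] -> [-8, -46, -2] -> [8, 46, 2] -> [2, 46, 8]
  [38, -44, -14] -> [-38, 44, 14] -> [-38, 44, 14] -> [38, -44, -14] -> [-14, -44, 38]
  [2, -20, -36, -18] -> [-2, 20, 36, 18] -> [-2, 20, 36, 18] -> [2, -20, -36, -18] -> [-18, -36, -20, 2]
  [-2, -32, -27, 14, 38, -37, 27, -7, 1, -8] -> [2, 32, 27, -14, -38, 37, -27, 7, -1, 8] -> [2, 32, -14, -38, 8] -> [-2, -32, 14, 38, -8] -> [-8, 38, 14, -32, -2]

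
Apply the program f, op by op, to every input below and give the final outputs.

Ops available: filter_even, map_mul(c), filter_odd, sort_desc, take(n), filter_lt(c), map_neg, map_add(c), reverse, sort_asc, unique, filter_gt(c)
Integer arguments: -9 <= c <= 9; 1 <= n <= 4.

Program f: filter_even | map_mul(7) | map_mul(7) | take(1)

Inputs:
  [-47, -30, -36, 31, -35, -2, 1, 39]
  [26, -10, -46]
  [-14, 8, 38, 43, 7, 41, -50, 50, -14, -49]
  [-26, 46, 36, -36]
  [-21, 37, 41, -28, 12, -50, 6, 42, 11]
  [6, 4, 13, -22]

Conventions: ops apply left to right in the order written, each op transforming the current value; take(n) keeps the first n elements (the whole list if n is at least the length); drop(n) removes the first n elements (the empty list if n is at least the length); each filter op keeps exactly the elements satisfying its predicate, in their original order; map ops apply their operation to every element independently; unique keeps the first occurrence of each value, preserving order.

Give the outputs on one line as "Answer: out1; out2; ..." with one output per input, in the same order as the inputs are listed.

Execution, op by op:
  [-47, -30, -36, 31, -35, -2, 1, 39] -> [-30, -36, -2] -> [-210, -252, -14] -> [-1470, -1764, -98] -> [-1470]
  [26, -10, -46] -> [26, -10, -46] -> [182, -70, -322] -> [1274, -490, -2254] -> [1274]
  [-14, 8, 38, 43, 7, 41, -50, 50, -14, -49] -> [-14, 8, 38, -50, 50, -14] -> [-98, 56, 266, -350, 350, -98] -> [-686, 392, 1862, -2450, 2450, -686] -> [-686]
  [-26, 46, 36, -36] -> [-26, 46, 36, -36] -> [-182, 322, 252, -252] -> [-1274, 2254, 1764, -1764] -> [-1274]
  [-21, 37, 41, -28, 12, -50, 6, 42, 11] -> [-28, 12, -50, 6, 42] -> [-196, 84, -350, 42, 294] -> [-1372, 588, -2450, 294, 2058] -> [-1372]
  [6, 4, 13, -22] -> [6, 4, -22] -> [42, 28, -154] -> [294, 196, -1078] -> [294]

[-1470]; [1274]; [-686]; [-1274]; [-1372]; [294]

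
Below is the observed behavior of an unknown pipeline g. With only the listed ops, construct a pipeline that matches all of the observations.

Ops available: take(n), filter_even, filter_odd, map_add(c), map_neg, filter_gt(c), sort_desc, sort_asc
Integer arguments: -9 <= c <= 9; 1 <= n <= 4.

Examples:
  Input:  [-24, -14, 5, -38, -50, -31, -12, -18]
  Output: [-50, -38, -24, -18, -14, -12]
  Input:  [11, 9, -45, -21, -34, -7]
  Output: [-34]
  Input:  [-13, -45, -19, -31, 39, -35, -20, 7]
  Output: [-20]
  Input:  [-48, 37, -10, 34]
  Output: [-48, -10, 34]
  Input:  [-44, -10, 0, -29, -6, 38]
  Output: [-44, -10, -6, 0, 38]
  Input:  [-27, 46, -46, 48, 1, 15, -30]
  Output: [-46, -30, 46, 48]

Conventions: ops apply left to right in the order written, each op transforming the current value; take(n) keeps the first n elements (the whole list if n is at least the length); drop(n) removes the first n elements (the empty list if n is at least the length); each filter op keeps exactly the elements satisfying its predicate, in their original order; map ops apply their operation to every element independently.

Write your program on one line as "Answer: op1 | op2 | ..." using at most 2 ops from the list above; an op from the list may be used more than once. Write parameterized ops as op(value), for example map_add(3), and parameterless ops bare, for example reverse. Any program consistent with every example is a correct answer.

filter_even | sort_asc

Check, running the answer program on each example:
  [-24, -14, 5, -38, -50, -31, -12, -18] -> [-24, -14, -38, -50, -12, -18] -> [-50, -38, -24, -18, -14, -12]
  [11, 9, -45, -21, -34, -7] -> [-34] -> [-34]
  [-13, -45, -19, -31, 39, -35, -20, 7] -> [-20] -> [-20]
  [-48, 37, -10, 34] -> [-48, -10, 34] -> [-48, -10, 34]
  [-44, -10, 0, -29, -6, 38] -> [-44, -10, 0, -6, 38] -> [-44, -10, -6, 0, 38]
  [-27, 46, -46, 48, 1, 15, -30] -> [46, -46, 48, -30] -> [-46, -30, 46, 48]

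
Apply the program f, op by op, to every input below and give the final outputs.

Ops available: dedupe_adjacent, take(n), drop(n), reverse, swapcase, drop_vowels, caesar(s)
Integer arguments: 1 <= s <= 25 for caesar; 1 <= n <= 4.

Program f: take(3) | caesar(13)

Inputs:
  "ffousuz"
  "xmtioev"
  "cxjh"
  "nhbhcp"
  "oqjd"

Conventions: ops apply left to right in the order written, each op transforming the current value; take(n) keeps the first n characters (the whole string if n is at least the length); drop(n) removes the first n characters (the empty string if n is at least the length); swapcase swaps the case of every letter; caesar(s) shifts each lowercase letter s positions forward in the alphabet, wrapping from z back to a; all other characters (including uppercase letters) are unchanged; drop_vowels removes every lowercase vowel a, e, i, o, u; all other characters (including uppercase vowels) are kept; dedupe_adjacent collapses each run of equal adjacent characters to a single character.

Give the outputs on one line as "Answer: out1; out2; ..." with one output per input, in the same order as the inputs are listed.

Execution, op by op:
  "ffousuz" -> "ffo" -> "ssb"
  "xmtioev" -> "xmt" -> "kzg"
  "cxjh" -> "cxj" -> "pkw"
  "nhbhcp" -> "nhb" -> "auo"
  "oqjd" -> "oqj" -> "bdw"

"ssb"; "kzg"; "pkw"; "auo"; "bdw"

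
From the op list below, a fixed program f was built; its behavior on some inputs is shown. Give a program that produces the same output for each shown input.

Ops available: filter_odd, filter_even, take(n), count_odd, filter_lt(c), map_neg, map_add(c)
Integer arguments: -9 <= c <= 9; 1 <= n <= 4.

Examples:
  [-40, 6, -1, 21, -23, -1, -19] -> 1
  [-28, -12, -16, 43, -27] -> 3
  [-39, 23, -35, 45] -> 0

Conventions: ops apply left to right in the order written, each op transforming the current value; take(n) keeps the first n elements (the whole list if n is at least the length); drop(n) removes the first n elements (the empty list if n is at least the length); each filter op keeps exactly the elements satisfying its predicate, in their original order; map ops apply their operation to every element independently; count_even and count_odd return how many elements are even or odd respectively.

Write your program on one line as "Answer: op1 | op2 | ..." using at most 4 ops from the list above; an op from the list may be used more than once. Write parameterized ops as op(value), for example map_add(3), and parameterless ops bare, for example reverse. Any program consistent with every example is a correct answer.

filter_lt(-4) | map_add(-3) | count_odd

Check, running the answer program on each example:
  [-40, 6, -1, 21, -23, -1, -19] -> [-40, -23, -19] -> [-43, -26, -22] -> 1
  [-28, -12, -16, 43, -27] -> [-28, -12, -16, -27] -> [-31, -15, -19, -30] -> 3
  [-39, 23, -35, 45] -> [-39, -35] -> [-42, -38] -> 0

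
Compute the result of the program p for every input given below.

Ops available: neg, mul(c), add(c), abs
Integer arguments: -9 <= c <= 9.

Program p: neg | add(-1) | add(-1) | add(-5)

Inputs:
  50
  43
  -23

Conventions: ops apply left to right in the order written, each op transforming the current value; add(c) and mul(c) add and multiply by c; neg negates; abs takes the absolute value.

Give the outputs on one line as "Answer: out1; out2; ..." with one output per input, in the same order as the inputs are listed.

Execution, op by op:
  50 -> -50 -> -51 -> -52 -> -57
  43 -> -43 -> -44 -> -45 -> -50
  -23 -> 23 -> 22 -> 21 -> 16

-57; -50; 16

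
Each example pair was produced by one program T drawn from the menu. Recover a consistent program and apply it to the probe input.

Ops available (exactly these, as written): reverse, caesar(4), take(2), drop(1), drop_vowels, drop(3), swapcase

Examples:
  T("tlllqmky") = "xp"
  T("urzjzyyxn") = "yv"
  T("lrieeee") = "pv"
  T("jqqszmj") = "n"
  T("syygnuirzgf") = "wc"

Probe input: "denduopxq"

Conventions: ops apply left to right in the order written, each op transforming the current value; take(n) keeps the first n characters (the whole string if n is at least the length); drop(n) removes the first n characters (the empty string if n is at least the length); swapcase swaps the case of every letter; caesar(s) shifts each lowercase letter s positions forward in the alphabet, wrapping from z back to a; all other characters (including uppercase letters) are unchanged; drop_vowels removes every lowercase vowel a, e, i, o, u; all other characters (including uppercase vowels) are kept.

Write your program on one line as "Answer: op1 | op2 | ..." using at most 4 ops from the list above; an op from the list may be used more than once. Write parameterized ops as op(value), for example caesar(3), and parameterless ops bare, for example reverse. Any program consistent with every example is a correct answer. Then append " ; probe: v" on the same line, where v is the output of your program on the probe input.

caesar(4) | take(2) | drop_vowels ; probe: "h"

Check, running the answer program on each example:
  "tlllqmky" -> "xpppuqoc" -> "xp" -> "xp"
  "urzjzyyxn" -> "yvdndccbr" -> "yv" -> "yv"
  "lrieeee" -> "pvmiiii" -> "pv" -> "pv"
  "jqqszmj" -> "nuuwdqn" -> "nu" -> "n"
  "syygnuirzgf" -> "wcckrymvdkj" -> "wc" -> "wc"
  probe: "denduopxq" -> "hirhystbu" -> "hi" -> "h"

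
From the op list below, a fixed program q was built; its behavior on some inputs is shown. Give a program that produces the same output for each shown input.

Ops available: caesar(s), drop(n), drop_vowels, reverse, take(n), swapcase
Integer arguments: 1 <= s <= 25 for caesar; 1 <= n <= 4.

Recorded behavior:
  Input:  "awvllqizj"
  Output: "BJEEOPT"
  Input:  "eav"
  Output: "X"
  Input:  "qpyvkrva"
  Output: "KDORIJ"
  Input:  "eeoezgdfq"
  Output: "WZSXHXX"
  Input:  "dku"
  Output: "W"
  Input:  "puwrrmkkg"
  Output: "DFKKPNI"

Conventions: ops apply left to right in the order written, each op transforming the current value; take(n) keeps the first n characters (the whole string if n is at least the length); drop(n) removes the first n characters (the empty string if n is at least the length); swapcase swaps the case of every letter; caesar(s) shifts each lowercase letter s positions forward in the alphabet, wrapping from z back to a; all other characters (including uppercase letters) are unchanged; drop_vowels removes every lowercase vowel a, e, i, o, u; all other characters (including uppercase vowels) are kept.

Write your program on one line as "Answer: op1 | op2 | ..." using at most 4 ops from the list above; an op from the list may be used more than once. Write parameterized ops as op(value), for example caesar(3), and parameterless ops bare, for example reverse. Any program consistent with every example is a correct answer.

reverse | caesar(19) | drop(2) | swapcase

Check, running the answer program on each example:
  "awvllqizj" -> "jziqllvwa" -> "csbjeeopt" -> "bjeeopt" -> "BJEEOPT"
  "eav" -> "vae" -> "otx" -> "x" -> "X"
  "qpyvkrva" -> "avrkvypq" -> "tokdorij" -> "kdorij" -> "KDORIJ"
  "eeoezgdfq" -> "qfdgzeoee" -> "jywzsxhxx" -> "wzsxhxx" -> "WZSXHXX"
  "dku" -> "ukd" -> "ndw" -> "w" -> "W"
  "puwrrmkkg" -> "gkkmrrwup" -> "zddfkkpni" -> "dfkkpni" -> "DFKKPNI"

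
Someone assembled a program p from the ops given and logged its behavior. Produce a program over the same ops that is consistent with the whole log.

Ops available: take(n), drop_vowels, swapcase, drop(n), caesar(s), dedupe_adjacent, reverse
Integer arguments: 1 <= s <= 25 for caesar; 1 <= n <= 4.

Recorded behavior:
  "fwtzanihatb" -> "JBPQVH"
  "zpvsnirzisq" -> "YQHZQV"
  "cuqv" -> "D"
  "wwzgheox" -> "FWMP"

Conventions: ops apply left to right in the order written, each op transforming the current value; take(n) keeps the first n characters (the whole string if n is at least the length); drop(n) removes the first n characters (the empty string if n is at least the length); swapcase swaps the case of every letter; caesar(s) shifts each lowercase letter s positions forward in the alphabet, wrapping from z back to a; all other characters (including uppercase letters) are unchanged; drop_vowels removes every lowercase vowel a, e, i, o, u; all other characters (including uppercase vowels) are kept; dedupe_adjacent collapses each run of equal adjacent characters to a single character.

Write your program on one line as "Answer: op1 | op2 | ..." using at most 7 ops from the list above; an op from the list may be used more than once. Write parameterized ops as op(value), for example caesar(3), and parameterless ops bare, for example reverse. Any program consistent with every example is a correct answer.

dedupe_adjacent | drop(3) | caesar(8) | reverse | drop_vowels | swapcase

Check, running the answer program on each example:
  "fwtzanihatb" -> "fwtzanihatb" -> "zanihatb" -> "hivqpibj" -> "jbipqvih" -> "jbpqvh" -> "JBPQVH"
  "zpvsnirzisq" -> "zpvsnirzisq" -> "snirzisq" -> "avqzhqay" -> "yaqhzqva" -> "yqhzqv" -> "YQHZQV"
  "cuqv" -> "cuqv" -> "v" -> "d" -> "d" -> "d" -> "D"
  "wwzgheox" -> "wzgheox" -> "heox" -> "pmwf" -> "fwmp" -> "fwmp" -> "FWMP"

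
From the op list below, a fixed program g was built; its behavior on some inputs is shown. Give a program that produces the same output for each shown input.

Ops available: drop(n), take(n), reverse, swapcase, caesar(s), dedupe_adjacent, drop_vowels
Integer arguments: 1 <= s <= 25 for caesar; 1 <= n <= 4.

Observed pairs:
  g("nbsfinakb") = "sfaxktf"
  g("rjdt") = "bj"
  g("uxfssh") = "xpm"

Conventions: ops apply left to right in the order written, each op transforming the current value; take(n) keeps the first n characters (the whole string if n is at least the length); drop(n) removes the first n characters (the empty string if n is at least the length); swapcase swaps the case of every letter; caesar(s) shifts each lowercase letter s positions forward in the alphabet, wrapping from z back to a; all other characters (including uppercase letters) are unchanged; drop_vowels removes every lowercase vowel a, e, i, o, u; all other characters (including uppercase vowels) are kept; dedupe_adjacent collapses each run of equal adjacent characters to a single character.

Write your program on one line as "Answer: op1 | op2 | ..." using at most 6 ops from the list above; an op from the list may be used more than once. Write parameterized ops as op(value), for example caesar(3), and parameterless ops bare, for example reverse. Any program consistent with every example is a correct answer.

dedupe_adjacent | caesar(19) | reverse | caesar(25) | drop(2)

Check, running the answer program on each example:
  "nbsfinakb" -> "nbsfinakb" -> "gulybgtdu" -> "udtgbylug" -> "tcsfaxktf" -> "sfaxktf"
  "rjdt" -> "rjdt" -> "kcwm" -> "mwck" -> "lvbj" -> "bj"
  "uxfssh" -> "uxfsh" -> "nqyla" -> "alyqn" -> "zkxpm" -> "xpm"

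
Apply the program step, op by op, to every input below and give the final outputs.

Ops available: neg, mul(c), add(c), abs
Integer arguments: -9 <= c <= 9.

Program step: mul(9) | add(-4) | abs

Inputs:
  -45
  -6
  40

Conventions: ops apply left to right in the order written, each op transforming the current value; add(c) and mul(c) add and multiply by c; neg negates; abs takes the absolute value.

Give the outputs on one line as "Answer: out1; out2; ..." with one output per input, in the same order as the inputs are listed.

409; 58; 356

Execution, op by op:
  -45 -> -405 -> -409 -> 409
  -6 -> -54 -> -58 -> 58
  40 -> 360 -> 356 -> 356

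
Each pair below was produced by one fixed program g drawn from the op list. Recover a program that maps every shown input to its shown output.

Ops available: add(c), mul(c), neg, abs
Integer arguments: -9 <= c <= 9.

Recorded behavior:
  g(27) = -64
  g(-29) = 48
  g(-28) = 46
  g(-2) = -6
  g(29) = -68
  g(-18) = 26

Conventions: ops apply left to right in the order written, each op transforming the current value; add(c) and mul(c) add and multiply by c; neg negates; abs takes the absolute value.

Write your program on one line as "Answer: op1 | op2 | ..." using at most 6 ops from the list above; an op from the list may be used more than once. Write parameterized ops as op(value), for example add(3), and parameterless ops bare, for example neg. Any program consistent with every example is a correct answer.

add(6) | add(1) | add(-2) | mul(2) | neg

Check, running the answer program on each example:
  27 -> 33 -> 34 -> 32 -> 64 -> -64
  -29 -> -23 -> -22 -> -24 -> -48 -> 48
  -28 -> -22 -> -21 -> -23 -> -46 -> 46
  -2 -> 4 -> 5 -> 3 -> 6 -> -6
  29 -> 35 -> 36 -> 34 -> 68 -> -68
  -18 -> -12 -> -11 -> -13 -> -26 -> 26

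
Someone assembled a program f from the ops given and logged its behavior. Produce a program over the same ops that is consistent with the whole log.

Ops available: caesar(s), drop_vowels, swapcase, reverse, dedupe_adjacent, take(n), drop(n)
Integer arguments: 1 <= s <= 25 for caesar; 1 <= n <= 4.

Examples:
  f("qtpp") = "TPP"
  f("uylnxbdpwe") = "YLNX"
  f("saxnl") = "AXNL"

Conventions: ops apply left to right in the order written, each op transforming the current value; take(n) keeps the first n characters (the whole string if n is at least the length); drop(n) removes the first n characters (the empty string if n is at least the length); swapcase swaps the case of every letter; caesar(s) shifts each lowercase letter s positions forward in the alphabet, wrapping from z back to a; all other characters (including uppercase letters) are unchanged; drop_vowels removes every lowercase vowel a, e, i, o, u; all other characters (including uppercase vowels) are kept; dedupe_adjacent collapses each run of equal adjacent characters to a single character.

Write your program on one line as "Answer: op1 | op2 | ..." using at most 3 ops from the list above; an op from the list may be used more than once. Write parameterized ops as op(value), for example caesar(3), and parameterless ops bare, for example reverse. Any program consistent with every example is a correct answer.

drop(1) | swapcase | take(4)

Check, running the answer program on each example:
  "qtpp" -> "tpp" -> "TPP" -> "TPP"
  "uylnxbdpwe" -> "ylnxbdpwe" -> "YLNXBDPWE" -> "YLNX"
  "saxnl" -> "axnl" -> "AXNL" -> "AXNL"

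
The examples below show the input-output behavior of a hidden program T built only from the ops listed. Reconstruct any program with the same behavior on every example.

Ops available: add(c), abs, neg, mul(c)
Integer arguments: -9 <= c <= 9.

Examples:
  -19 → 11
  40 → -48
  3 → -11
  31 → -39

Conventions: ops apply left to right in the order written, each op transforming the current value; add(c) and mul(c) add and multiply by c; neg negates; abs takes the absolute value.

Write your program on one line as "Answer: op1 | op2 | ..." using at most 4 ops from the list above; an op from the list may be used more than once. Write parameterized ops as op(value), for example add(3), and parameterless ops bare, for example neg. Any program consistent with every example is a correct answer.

neg | add(-6) | add(-2)

Check, running the answer program on each example:
  -19 -> 19 -> 13 -> 11
  40 -> -40 -> -46 -> -48
  3 -> -3 -> -9 -> -11
  31 -> -31 -> -37 -> -39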